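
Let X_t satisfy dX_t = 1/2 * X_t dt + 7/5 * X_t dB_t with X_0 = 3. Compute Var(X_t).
Var(X_t) = 9*(exp(49*t/25) - 1)*exp(t)

For GBM dX = mu X dt + sigma X dB with X_0 = x_0, apply Itô to Y = log X: dY = (mu - sigma^2/2) dt + sigma dB, so Y_t = log(x_0) + (mu - sigma^2/2) t + sigma B_t and hence X_t = x_0 * exp((mu - sigma^2/2) t + sigma B_t).
With mu = 1/2, sigma = 7/5, x_0 = 3, this gives:
  X_t = 3 * exp((-12/25) * t + (7/5) * B_t).
Since sigma*B_t ~ Normal(0, sigma^2 t), E[exp(sigma*B_t)] = exp(sigma^2 t / 2); so E[X_t] = x_0 * exp((mu - sigma^2/2) t) * exp(sigma^2 t / 2) = x_0 * exp(mu t) = 3*exp(t/2).
Var(X_t) = E[X_t^2] - (E[X_t])^2 = x_0^2 * exp(2 mu t) * (exp(sigma^2 t) - 1) = 9*(exp(49*t/25) - 1)*exp(t).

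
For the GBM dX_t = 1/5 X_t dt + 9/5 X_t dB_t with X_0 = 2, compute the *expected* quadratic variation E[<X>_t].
E[<X>_t] = 324*exp(91*t/25)/91 - 324/91

<X>_t = int_0^t ((9/5) * X_s)^2 ds. Taking expectation inside the integral: E[<X>_t] = (9/5)^2 * int_0^t E[X_s^2] ds. For GBM, E[X_s^2] = x_0^2 * exp((2 mu + sigma^2) s). Integrating:
  E[<X>_t] = (9/5)^2 * 2^2 * (exp((2*(1/5) + (9/5)^2) t) - 1) / (2*(1/5) + (9/5)^2)
           = (9/5)^2 * 2^2 * (exp((91/25) t) - 1) / (91/25) = 324*exp(91*t/25)/91 - 324/91.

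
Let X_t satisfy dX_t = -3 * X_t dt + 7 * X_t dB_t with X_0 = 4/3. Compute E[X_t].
E[X_t] = 4*exp(-3*t)/3

For GBM dX = mu X dt + sigma X dB with X_0 = x_0, apply Itô to Y = log X: dY = (mu - sigma^2/2) dt + sigma dB, so Y_t = log(x_0) + (mu - sigma^2/2) t + sigma B_t and hence X_t = x_0 * exp((mu - sigma^2/2) t + sigma B_t).
With mu = -3, sigma = 7, x_0 = 4/3, this gives:
  X_t = 4/3 * exp((-55/2) * t + (7) * B_t).
Since sigma*B_t ~ Normal(0, sigma^2 t), E[exp(sigma*B_t)] = exp(sigma^2 t / 2); so E[X_t] = x_0 * exp((mu - sigma^2/2) t) * exp(sigma^2 t / 2) = x_0 * exp(mu t) = 4*exp(-3*t)/3.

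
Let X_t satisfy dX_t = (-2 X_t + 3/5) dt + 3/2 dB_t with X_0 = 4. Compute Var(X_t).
Var(X_t) = 9/16 - 9*exp(-4*t)/16

The variance V(t) = Var(X_t) satisfies V'(t) = 2 a V(t) + c^2 with V(0) = 0 (drift coefficient is linear in X, diffusion is constant). With a = -2, c = 3/2, the solution is
  V(t) = (c^2 / (2 a)) * (exp(2 a t) - 1)
       = ((3/2)^2 / (2*(-2))) * (exp((-4) t) - 1)
       = 9/16 - 9*exp(-4*t)/16.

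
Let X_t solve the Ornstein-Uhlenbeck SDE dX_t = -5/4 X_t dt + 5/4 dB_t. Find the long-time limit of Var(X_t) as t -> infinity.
lim Var(X_t) = 5/8

The OU SDE dX = -theta X dt + sigma dB admits the integrating factor exp(theta t): d(exp(theta t) X_t) = sigma exp(theta t) dB_t. Integrating from 0 to t gives X_t = x_0 * exp(-theta t) + sigma * int_0^t exp(-theta (t-s)) dB_s for any initial x_0. The Itô integral has variance (by the Itô isometry) sigma^2 * int_0^t exp(-2 theta (t - s)) ds = sigma^2 * (1 - exp(-2 theta t)) / (2 theta), independent of x_0.
With theta = 5/4, sigma = 5/4:
  Var(X_t) = (5/4)^2 * (1 - exp(-2*5/4 t)) / (2 * 5/4) = 5/8 - 5*exp(-5*t/2)/8.
As t -> infinity, exp(-2*5/4 t) -> 0, so the stationary variance is sigma^2 / (2 theta) = 5/8.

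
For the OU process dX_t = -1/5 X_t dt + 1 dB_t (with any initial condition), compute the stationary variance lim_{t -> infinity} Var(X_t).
lim Var(X_t) = 5/2

The OU SDE dX = -theta X dt + sigma dB admits the integrating factor exp(theta t): d(exp(theta t) X_t) = sigma exp(theta t) dB_t. Integrating from 0 to t gives X_t = x_0 * exp(-theta t) + sigma * int_0^t exp(-theta (t-s)) dB_s for any initial x_0. The Itô integral has variance (by the Itô isometry) sigma^2 * int_0^t exp(-2 theta (t - s)) ds = sigma^2 * (1 - exp(-2 theta t)) / (2 theta), independent of x_0.
With theta = 1/5, sigma = 1:
  Var(X_t) = (1)^2 * (1 - exp(-2*1/5 t)) / (2 * 1/5) = 5/2 - 5*exp(-2*t/5)/2.
As t -> infinity, exp(-2*1/5 t) -> 0, so the stationary variance is sigma^2 / (2 theta) = 5/2.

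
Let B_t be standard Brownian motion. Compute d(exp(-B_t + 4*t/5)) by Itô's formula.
d(exp(-B_t + 4*t/5)) = (13*exp(-B_t + 4*t/5)/10) dt + (-exp(-B_t + 4*t/5)) dB_t

Itô's formula for f(t, x): d f(t, B_t) = (f_t + (1/2) f_xx) dt + f_x dB_t. Compute partials of f(t, x) = exp(4*t/5 - x):
  f_t(t,x)  = 4*exp(4*t/5 - x)/5
  f_x(t,x)  = -exp(4*t/5 - x)
  f_xx(t,x) = exp(4*t/5 - x)
Assemble drift = f_t + (1/2) f_xx = 13*exp(4*t/5 - x)/10 and diffusion = f_x = -exp(4*t/5 - x). Substituting x = B_t:
  d(exp(-B_t + 4*t/5)) = (13*exp(-B_t + 4*t/5)/10) dt + (-exp(-B_t + 4*t/5)) dB_t.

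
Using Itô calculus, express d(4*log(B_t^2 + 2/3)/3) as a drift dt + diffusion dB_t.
d(4*log(B_t^2 + 2/3)/3) = (4*(2 - 3*B_t^2)/(3*B_t^2 + 2)^2) dt + (8*B_t/(3*B_t^2 + 2)) dB_t

Itô's formula for f(B_t) gives d f(B_t) = f'(B_t) dB_t + (1/2) f''(B_t) dt. Compute derivatives of f(x) = 4*log(x^2 + 2/3)/3:
  f'(x)  = 8*x/(3*x^2 + 2)
  f''(x) = 8*(2 - 3*x^2)/(3*x^2 + 2)^2
Substitute x = B_t and multiply the f'' term by 1/2:
  drift     = (1/2) * (8*(2 - 3*x^2)/(3*x^2 + 2)^2) evaluated at B_t = 4*(2 - 3*B_t^2)/(3*B_t^2 + 2)^2
  diffusion = (8*x/(3*x^2 + 2)) evaluated at B_t = 8*B_t/(3*B_t^2 + 2)
Therefore d(4*log(B_t^2 + 2/3)/3) = (4*(2 - 3*B_t^2)/(3*B_t^2 + 2)^2) dt + (8*B_t/(3*B_t^2 + 2)) dB_t.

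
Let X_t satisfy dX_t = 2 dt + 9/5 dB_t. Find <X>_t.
<X>_t = 81*t/25

For an Itô process dX_t = a(t) dt + b(t) dB_t, the quadratic variation is <X>_t = int_0^t b(s)^2 ds (the drift term does not contribute). Here b(s) = 9/5, so
  b(s)^2 = 81/25.
Integrating from 0 to t:
  <X>_t = int_0^t (81/25) ds = 81*t/25.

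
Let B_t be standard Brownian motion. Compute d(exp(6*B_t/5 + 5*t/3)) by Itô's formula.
d(exp(6*B_t/5 + 5*t/3)) = (179*exp(6*B_t/5 + 5*t/3)/75) dt + (6*exp(6*B_t/5 + 5*t/3)/5) dB_t

Itô's formula for f(t, x): d f(t, B_t) = (f_t + (1/2) f_xx) dt + f_x dB_t. Compute partials of f(t, x) = exp(5*t/3 + 6*x/5):
  f_t(t,x)  = 5*exp(5*t/3 + 6*x/5)/3
  f_x(t,x)  = 6*exp(5*t/3 + 6*x/5)/5
  f_xx(t,x) = 36*exp(5*t/3 + 6*x/5)/25
Assemble drift = f_t + (1/2) f_xx = 179*exp(5*t/3 + 6*x/5)/75 and diffusion = f_x = 6*exp(5*t/3 + 6*x/5)/5. Substituting x = B_t:
  d(exp(6*B_t/5 + 5*t/3)) = (179*exp(6*B_t/5 + 5*t/3)/75) dt + (6*exp(6*B_t/5 + 5*t/3)/5) dB_t.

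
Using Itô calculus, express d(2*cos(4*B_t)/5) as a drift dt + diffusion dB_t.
d(2*cos(4*B_t)/5) = (-16*cos(4*B_t)/5) dt + (-8*sin(4*B_t)/5) dB_t

Itô's formula for f(B_t) gives d f(B_t) = f'(B_t) dB_t + (1/2) f''(B_t) dt. Compute derivatives of f(x) = 2*cos(4*x)/5:
  f'(x)  = -8*sin(4*x)/5
  f''(x) = -32*cos(4*x)/5
Substitute x = B_t and multiply the f'' term by 1/2:
  drift     = (1/2) * (-32*cos(4*x)/5) evaluated at B_t = -16*cos(4*B_t)/5
  diffusion = (-8*sin(4*x)/5) evaluated at B_t = -8*sin(4*B_t)/5
Therefore d(2*cos(4*B_t)/5) = (-16*cos(4*B_t)/5) dt + (-8*sin(4*B_t)/5) dB_t.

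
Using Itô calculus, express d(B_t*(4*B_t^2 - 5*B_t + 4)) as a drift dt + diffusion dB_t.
d(B_t*(4*B_t^2 - 5*B_t + 4)) = (12*B_t - 5) dt + (12*B_t^2 - 10*B_t + 4) dB_t

Itô's formula for f(B_t) gives d f(B_t) = f'(B_t) dB_t + (1/2) f''(B_t) dt. Compute derivatives of f(x) = x*(4*x^2 - 5*x + 4):
  f'(x)  = 12*x^2 - 10*x + 4
  f''(x) = 24*x - 10
Substitute x = B_t and multiply the f'' term by 1/2:
  drift     = (1/2) * (24*x - 10) evaluated at B_t = 12*B_t - 5
  diffusion = (12*x^2 - 10*x + 4) evaluated at B_t = 12*B_t^2 - 10*B_t + 4
Therefore d(B_t*(4*B_t^2 - 5*B_t + 4)) = (12*B_t - 5) dt + (12*B_t^2 - 10*B_t + 4) dB_t.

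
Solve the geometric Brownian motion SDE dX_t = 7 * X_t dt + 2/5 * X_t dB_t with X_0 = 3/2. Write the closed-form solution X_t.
X_t = 3/2 * exp((173/25) * t + (2/5) * B_t)

For GBM dX = mu X dt + sigma X dB with X_0 = x_0, apply Itô to Y = log X: dY = (mu - sigma^2/2) dt + sigma dB, so Y_t = log(x_0) + (mu - sigma^2/2) t + sigma B_t and hence X_t = x_0 * exp((mu - sigma^2/2) t + sigma B_t).
With mu = 7, sigma = 2/5, x_0 = 3/2, this gives:
  X_t = 3/2 * exp((173/25) * t + (2/5) * B_t).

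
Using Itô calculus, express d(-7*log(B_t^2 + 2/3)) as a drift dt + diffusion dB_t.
d(-7*log(B_t^2 + 2/3)) = (21*(3*B_t^2 - 2)/(3*B_t^2 + 2)^2) dt + (-42*B_t/(3*B_t^2 + 2)) dB_t

Itô's formula for f(B_t) gives d f(B_t) = f'(B_t) dB_t + (1/2) f''(B_t) dt. Compute derivatives of f(x) = -7*log(x^2 + 2/3):
  f'(x)  = -42*x/(3*x^2 + 2)
  f''(x) = 42*(3*x^2 - 2)/(3*x^2 + 2)^2
Substitute x = B_t and multiply the f'' term by 1/2:
  drift     = (1/2) * (42*(3*x^2 - 2)/(3*x^2 + 2)^2) evaluated at B_t = 21*(3*B_t^2 - 2)/(3*B_t^2 + 2)^2
  diffusion = (-42*x/(3*x^2 + 2)) evaluated at B_t = -42*B_t/(3*B_t^2 + 2)
Therefore d(-7*log(B_t^2 + 2/3)) = (21*(3*B_t^2 - 2)/(3*B_t^2 + 2)^2) dt + (-42*B_t/(3*B_t^2 + 2)) dB_t.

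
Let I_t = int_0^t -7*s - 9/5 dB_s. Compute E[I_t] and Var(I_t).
E[I_t] = 0; Var(I_t) = t*(1225*t^2 + 945*t + 243)/75

The Itô integral of a deterministic integrand f(s) has mean 0 because each increment f(s) * (B_{s+ds} - B_s) has mean 0. By the Itô isometry:
  Var( int_0^t f(s) dB_s ) = E[ (int_0^t f(s) dB_s)^2 ] = int_0^t f(s)^2 ds.
Here f(s) = -7*s - 9/5, so f(s)^2 = (35*s + 9)^2/25. Integrate:
  int_0^t ((35*s + 9)^2/25) ds = t*(1225*t^2 + 945*t + 243)/75.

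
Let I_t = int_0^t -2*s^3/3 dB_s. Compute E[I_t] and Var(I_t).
E[I_t] = 0; Var(I_t) = 4*t^7/63

The Itô integral of a deterministic integrand f(s) has mean 0 because each increment f(s) * (B_{s+ds} - B_s) has mean 0. By the Itô isometry:
  Var( int_0^t f(s) dB_s ) = E[ (int_0^t f(s) dB_s)^2 ] = int_0^t f(s)^2 ds.
Here f(s) = -2*s^3/3, so f(s)^2 = 4*s^6/9. Integrate:
  int_0^t (4*s^6/9) ds = 4*t^7/63.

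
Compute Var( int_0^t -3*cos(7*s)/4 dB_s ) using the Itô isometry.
Var = 9*t/32 + 9*sin(14*t)/448

The Itô integral of a deterministic integrand f(s) has mean 0 because each increment f(s) * (B_{s+ds} - B_s) has mean 0. By the Itô isometry:
  Var( int_0^t f(s) dB_s ) = E[ (int_0^t f(s) dB_s)^2 ] = int_0^t f(s)^2 ds.
Here f(s) = -3*cos(7*s)/4, so f(s)^2 = 9*cos(7*s)^2/16. Integrate:
  int_0^t (9*cos(7*s)^2/16) ds = 9*t/32 + 9*sin(14*t)/448.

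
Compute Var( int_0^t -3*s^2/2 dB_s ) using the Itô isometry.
Var = 9*t^5/20

The Itô integral of a deterministic integrand f(s) has mean 0 because each increment f(s) * (B_{s+ds} - B_s) has mean 0. By the Itô isometry:
  Var( int_0^t f(s) dB_s ) = E[ (int_0^t f(s) dB_s)^2 ] = int_0^t f(s)^2 ds.
Here f(s) = -3*s^2/2, so f(s)^2 = 9*s^4/4. Integrate:
  int_0^t (9*s^4/4) ds = 9*t^5/20.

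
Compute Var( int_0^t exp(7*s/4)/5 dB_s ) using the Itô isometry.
Var = 2*exp(7*t/2)/175 - 2/175

The Itô integral of a deterministic integrand f(s) has mean 0 because each increment f(s) * (B_{s+ds} - B_s) has mean 0. By the Itô isometry:
  Var( int_0^t f(s) dB_s ) = E[ (int_0^t f(s) dB_s)^2 ] = int_0^t f(s)^2 ds.
Here f(s) = exp(7*s/4)/5, so f(s)^2 = exp(7*s/2)/25. Integrate:
  int_0^t (exp(7*s/2)/25) ds = 2*exp(7*t/2)/175 - 2/175.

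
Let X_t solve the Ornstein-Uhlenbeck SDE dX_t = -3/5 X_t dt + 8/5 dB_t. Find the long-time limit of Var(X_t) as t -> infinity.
lim Var(X_t) = 32/15

The OU SDE dX = -theta X dt + sigma dB admits the integrating factor exp(theta t): d(exp(theta t) X_t) = sigma exp(theta t) dB_t. Integrating from 0 to t gives X_t = x_0 * exp(-theta t) + sigma * int_0^t exp(-theta (t-s)) dB_s for any initial x_0. The Itô integral has variance (by the Itô isometry) sigma^2 * int_0^t exp(-2 theta (t - s)) ds = sigma^2 * (1 - exp(-2 theta t)) / (2 theta), independent of x_0.
With theta = 3/5, sigma = 8/5:
  Var(X_t) = (8/5)^2 * (1 - exp(-2*3/5 t)) / (2 * 3/5) = 32/15 - 32*exp(-6*t/5)/15.
As t -> infinity, exp(-2*3/5 t) -> 0, so the stationary variance is sigma^2 / (2 theta) = 32/15.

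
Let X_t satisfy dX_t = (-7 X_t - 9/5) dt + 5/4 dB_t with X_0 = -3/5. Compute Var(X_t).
Var(X_t) = 25/224 - 25*exp(-14*t)/224

The variance V(t) = Var(X_t) satisfies V'(t) = 2 a V(t) + c^2 with V(0) = 0 (drift coefficient is linear in X, diffusion is constant). With a = -7, c = 5/4, the solution is
  V(t) = (c^2 / (2 a)) * (exp(2 a t) - 1)
       = ((5/4)^2 / (2*(-7))) * (exp((-14) t) - 1)
       = 25/224 - 25*exp(-14*t)/224.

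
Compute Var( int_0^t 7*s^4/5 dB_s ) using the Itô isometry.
Var = 49*t^9/225

The Itô integral of a deterministic integrand f(s) has mean 0 because each increment f(s) * (B_{s+ds} - B_s) has mean 0. By the Itô isometry:
  Var( int_0^t f(s) dB_s ) = E[ (int_0^t f(s) dB_s)^2 ] = int_0^t f(s)^2 ds.
Here f(s) = 7*s^4/5, so f(s)^2 = 49*s^8/25. Integrate:
  int_0^t (49*s^8/25) ds = 49*t^9/225.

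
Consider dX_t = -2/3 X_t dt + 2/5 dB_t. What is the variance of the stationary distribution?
lim Var(X_t) = 3/25

The OU SDE dX = -theta X dt + sigma dB admits the integrating factor exp(theta t): d(exp(theta t) X_t) = sigma exp(theta t) dB_t. Integrating from 0 to t gives X_t = x_0 * exp(-theta t) + sigma * int_0^t exp(-theta (t-s)) dB_s for any initial x_0. The Itô integral has variance (by the Itô isometry) sigma^2 * int_0^t exp(-2 theta (t - s)) ds = sigma^2 * (1 - exp(-2 theta t)) / (2 theta), independent of x_0.
With theta = 2/3, sigma = 2/5:
  Var(X_t) = (2/5)^2 * (1 - exp(-2*2/3 t)) / (2 * 2/3) = 3/25 - 3*exp(-4*t/3)/25.
As t -> infinity, exp(-2*2/3 t) -> 0, so the stationary variance is sigma^2 / (2 theta) = 3/25.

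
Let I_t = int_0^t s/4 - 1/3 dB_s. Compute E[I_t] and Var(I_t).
E[I_t] = 0; Var(I_t) = t*(3*t^2 - 12*t + 16)/144

The Itô integral of a deterministic integrand f(s) has mean 0 because each increment f(s) * (B_{s+ds} - B_s) has mean 0. By the Itô isometry:
  Var( int_0^t f(s) dB_s ) = E[ (int_0^t f(s) dB_s)^2 ] = int_0^t f(s)^2 ds.
Here f(s) = s/4 - 1/3, so f(s)^2 = (3*s - 4)^2/144. Integrate:
  int_0^t ((3*s - 4)^2/144) ds = t*(3*t^2 - 12*t + 16)/144.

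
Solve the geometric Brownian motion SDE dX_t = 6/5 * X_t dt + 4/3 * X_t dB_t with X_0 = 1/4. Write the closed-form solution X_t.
X_t = 1/4 * exp((14/45) * t + (4/3) * B_t)

For GBM dX = mu X dt + sigma X dB with X_0 = x_0, apply Itô to Y = log X: dY = (mu - sigma^2/2) dt + sigma dB, so Y_t = log(x_0) + (mu - sigma^2/2) t + sigma B_t and hence X_t = x_0 * exp((mu - sigma^2/2) t + sigma B_t).
With mu = 6/5, sigma = 4/3, x_0 = 1/4, this gives:
  X_t = 1/4 * exp((14/45) * t + (4/3) * B_t).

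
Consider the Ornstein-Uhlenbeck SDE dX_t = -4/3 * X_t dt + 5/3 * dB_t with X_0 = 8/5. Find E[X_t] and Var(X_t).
E[X_t] = 8*exp(-4*t/3)/5; Var(X_t) = 25/24 - 25*exp(-8*t/3)/24

The OU SDE dX = -theta X dt + sigma dB admits the integrating factor exp(theta t): d(exp(theta t) X_t) = sigma exp(theta t) dB_t. Integrating from 0 to t:
  X_t = x_0 * exp(-theta t) + sigma * int_0^t exp(-theta (t-s)) dB_s.
The Itô integral has mean 0 and (by the Itô isometry) variance sigma^2 * int_0^t exp(-2 theta (t - s)) ds = sigma^2 * (1 - exp(-2 theta t)) / (2 theta).
With theta = 4/3, sigma = 5/3, x_0 = 8/5:
  E[X_t] = 8/5 * exp(-4/3 t) = 8*exp(-4*t/3)/5
  Var(X_t) = (5/3)^2 * (1 - exp(-2*4/3 t)) / (2 * 4/3) = 25/24 - 25*exp(-8*t/3)/24.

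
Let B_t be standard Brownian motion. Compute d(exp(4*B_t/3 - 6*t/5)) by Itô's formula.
d(exp(4*B_t/3 - 6*t/5)) = (-14*exp(4*B_t/3 - 6*t/5)/45) dt + (4*exp(4*B_t/3 - 6*t/5)/3) dB_t

Itô's formula for f(t, x): d f(t, B_t) = (f_t + (1/2) f_xx) dt + f_x dB_t. Compute partials of f(t, x) = exp(-6*t/5 + 4*x/3):
  f_t(t,x)  = -6*exp(-6*t/5 + 4*x/3)/5
  f_x(t,x)  = 4*exp(-6*t/5 + 4*x/3)/3
  f_xx(t,x) = 16*exp(-6*t/5 + 4*x/3)/9
Assemble drift = f_t + (1/2) f_xx = -14*exp(-6*t/5 + 4*x/3)/45 and diffusion = f_x = 4*exp(-6*t/5 + 4*x/3)/3. Substituting x = B_t:
  d(exp(4*B_t/3 - 6*t/5)) = (-14*exp(4*B_t/3 - 6*t/5)/45) dt + (4*exp(4*B_t/3 - 6*t/5)/3) dB_t.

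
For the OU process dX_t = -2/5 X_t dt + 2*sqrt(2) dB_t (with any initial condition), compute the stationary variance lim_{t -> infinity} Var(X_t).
lim Var(X_t) = 10

The OU SDE dX = -theta X dt + sigma dB admits the integrating factor exp(theta t): d(exp(theta t) X_t) = sigma exp(theta t) dB_t. Integrating from 0 to t gives X_t = x_0 * exp(-theta t) + sigma * int_0^t exp(-theta (t-s)) dB_s for any initial x_0. The Itô integral has variance (by the Itô isometry) sigma^2 * int_0^t exp(-2 theta (t - s)) ds = sigma^2 * (1 - exp(-2 theta t)) / (2 theta), independent of x_0.
With theta = 2/5, sigma = 2*sqrt(2):
  Var(X_t) = (2*sqrt(2))^2 * (1 - exp(-2*2/5 t)) / (2 * 2/5) = 10 - 10*exp(-4*t/5).
As t -> infinity, exp(-2*2/5 t) -> 0, so the stationary variance is sigma^2 / (2 theta) = 10.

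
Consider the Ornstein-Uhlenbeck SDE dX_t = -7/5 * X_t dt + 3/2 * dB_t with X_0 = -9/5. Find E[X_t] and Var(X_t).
E[X_t] = -9*exp(-7*t/5)/5; Var(X_t) = 45/56 - 45*exp(-14*t/5)/56

The OU SDE dX = -theta X dt + sigma dB admits the integrating factor exp(theta t): d(exp(theta t) X_t) = sigma exp(theta t) dB_t. Integrating from 0 to t:
  X_t = x_0 * exp(-theta t) + sigma * int_0^t exp(-theta (t-s)) dB_s.
The Itô integral has mean 0 and (by the Itô isometry) variance sigma^2 * int_0^t exp(-2 theta (t - s)) ds = sigma^2 * (1 - exp(-2 theta t)) / (2 theta).
With theta = 7/5, sigma = 3/2, x_0 = -9/5:
  E[X_t] = -9/5 * exp(-7/5 t) = -9*exp(-7*t/5)/5
  Var(X_t) = (3/2)^2 * (1 - exp(-2*7/5 t)) / (2 * 7/5) = 45/56 - 45*exp(-14*t/5)/56.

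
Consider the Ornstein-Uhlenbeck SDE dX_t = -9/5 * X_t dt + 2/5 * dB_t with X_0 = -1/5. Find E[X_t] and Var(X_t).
E[X_t] = -exp(-9*t/5)/5; Var(X_t) = 2/45 - 2*exp(-18*t/5)/45

The OU SDE dX = -theta X dt + sigma dB admits the integrating factor exp(theta t): d(exp(theta t) X_t) = sigma exp(theta t) dB_t. Integrating from 0 to t:
  X_t = x_0 * exp(-theta t) + sigma * int_0^t exp(-theta (t-s)) dB_s.
The Itô integral has mean 0 and (by the Itô isometry) variance sigma^2 * int_0^t exp(-2 theta (t - s)) ds = sigma^2 * (1 - exp(-2 theta t)) / (2 theta).
With theta = 9/5, sigma = 2/5, x_0 = -1/5:
  E[X_t] = -1/5 * exp(-9/5 t) = -exp(-9*t/5)/5
  Var(X_t) = (2/5)^2 * (1 - exp(-2*9/5 t)) / (2 * 9/5) = 2/45 - 2*exp(-18*t/5)/45.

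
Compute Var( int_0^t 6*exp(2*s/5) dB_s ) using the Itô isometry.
Var = 45*exp(4*t/5) - 45

The Itô integral of a deterministic integrand f(s) has mean 0 because each increment f(s) * (B_{s+ds} - B_s) has mean 0. By the Itô isometry:
  Var( int_0^t f(s) dB_s ) = E[ (int_0^t f(s) dB_s)^2 ] = int_0^t f(s)^2 ds.
Here f(s) = 6*exp(2*s/5), so f(s)^2 = 36*exp(4*s/5). Integrate:
  int_0^t (36*exp(4*s/5)) ds = 45*exp(4*t/5) - 45.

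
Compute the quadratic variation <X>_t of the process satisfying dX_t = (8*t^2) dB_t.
<X>_t = 64*t^5/5

For an Itô process dX_t = a(t) dt + b(t) dB_t, the quadratic variation is <X>_t = int_0^t b(s)^2 ds (the drift term does not contribute). Here b(s) = 8*s^2, so
  b(s)^2 = 64*s^4.
Integrating from 0 to t:
  <X>_t = int_0^t (64*s^4) ds = 64*t^5/5.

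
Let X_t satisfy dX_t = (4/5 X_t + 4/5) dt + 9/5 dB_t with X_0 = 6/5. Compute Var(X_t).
Var(X_t) = 81*exp(8*t/5)/40 - 81/40

The variance V(t) = Var(X_t) satisfies V'(t) = 2 a V(t) + c^2 with V(0) = 0 (drift coefficient is linear in X, diffusion is constant). With a = 4/5, c = 9/5, the solution is
  V(t) = (c^2 / (2 a)) * (exp(2 a t) - 1)
       = ((9/5)^2 / (2*(4/5))) * (exp((8/5) t) - 1)
       = 81*exp(8*t/5)/40 - 81/40.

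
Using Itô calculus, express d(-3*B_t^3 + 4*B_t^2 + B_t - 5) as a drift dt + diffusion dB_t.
d(-3*B_t^3 + 4*B_t^2 + B_t - 5) = (4 - 9*B_t) dt + (-9*B_t^2 + 8*B_t + 1) dB_t

Itô's formula for f(B_t) gives d f(B_t) = f'(B_t) dB_t + (1/2) f''(B_t) dt. Compute derivatives of f(x) = -3*x^3 + 4*x^2 + x - 5:
  f'(x)  = -9*x^2 + 8*x + 1
  f''(x) = 8 - 18*x
Substitute x = B_t and multiply the f'' term by 1/2:
  drift     = (1/2) * (8 - 18*x) evaluated at B_t = 4 - 9*B_t
  diffusion = (-9*x^2 + 8*x + 1) evaluated at B_t = -9*B_t^2 + 8*B_t + 1
Therefore d(-3*B_t^3 + 4*B_t^2 + B_t - 5) = (4 - 9*B_t) dt + (-9*B_t^2 + 8*B_t + 1) dB_t.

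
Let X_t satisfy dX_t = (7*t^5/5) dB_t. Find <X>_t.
<X>_t = 49*t^11/275

For an Itô process dX_t = a(t) dt + b(t) dB_t, the quadratic variation is <X>_t = int_0^t b(s)^2 ds (the drift term does not contribute). Here b(s) = 7*s^5/5, so
  b(s)^2 = 49*s^10/25.
Integrating from 0 to t:
  <X>_t = int_0^t (49*s^10/25) ds = 49*t^11/275.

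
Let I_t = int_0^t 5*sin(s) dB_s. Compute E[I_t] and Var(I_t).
E[I_t] = 0; Var(I_t) = 25*t/2 - 25*sin(2*t)/4

The Itô integral of a deterministic integrand f(s) has mean 0 because each increment f(s) * (B_{s+ds} - B_s) has mean 0. By the Itô isometry:
  Var( int_0^t f(s) dB_s ) = E[ (int_0^t f(s) dB_s)^2 ] = int_0^t f(s)^2 ds.
Here f(s) = 5*sin(s), so f(s)^2 = 25*sin(s)^2. Integrate:
  int_0^t (25*sin(s)^2) ds = 25*t/2 - 25*sin(2*t)/4.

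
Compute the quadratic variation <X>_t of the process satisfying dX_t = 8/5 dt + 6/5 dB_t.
<X>_t = 36*t/25

For an Itô process dX_t = a(t) dt + b(t) dB_t, the quadratic variation is <X>_t = int_0^t b(s)^2 ds (the drift term does not contribute). Here b(s) = 6/5, so
  b(s)^2 = 36/25.
Integrating from 0 to t:
  <X>_t = int_0^t (36/25) ds = 36*t/25.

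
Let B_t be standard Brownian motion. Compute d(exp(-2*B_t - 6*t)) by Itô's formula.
d(exp(-2*B_t - 6*t)) = (-4*exp(-2*B_t - 6*t)) dt + (-2*exp(-2*B_t - 6*t)) dB_t

Itô's formula for f(t, x): d f(t, B_t) = (f_t + (1/2) f_xx) dt + f_x dB_t. Compute partials of f(t, x) = exp(-6*t - 2*x):
  f_t(t,x)  = -6*exp(-6*t - 2*x)
  f_x(t,x)  = -2*exp(-6*t - 2*x)
  f_xx(t,x) = 4*exp(-6*t - 2*x)
Assemble drift = f_t + (1/2) f_xx = -4*exp(-6*t - 2*x) and diffusion = f_x = -2*exp(-6*t - 2*x). Substituting x = B_t:
  d(exp(-2*B_t - 6*t)) = (-4*exp(-2*B_t - 6*t)) dt + (-2*exp(-2*B_t - 6*t)) dB_t.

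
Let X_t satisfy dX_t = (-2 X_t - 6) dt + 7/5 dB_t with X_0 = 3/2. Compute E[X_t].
E[X_t] = -3 + 9*exp(-2*t)/2

Taking expectations and using E[dB_t] = 0, the mean m(t) = E[X_t] satisfies the ODE m'(t) = a m(t) + b with m(0) = x_0. With a = -2, b = -6, x_0 = 3/2, the solution is
  m(t) = x_0 * exp(a t) + (b/a) * (exp(a t) - 1)
       = (3/2) * exp((-2) t) + ((-6)/(-2)) * (exp((-2) t) - 1)
       = -3 + 9*exp(-2*t)/2.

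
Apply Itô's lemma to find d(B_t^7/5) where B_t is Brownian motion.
d(B_t^7/5) = (21*B_t^5/5) dt + (7*B_t^6/5) dB_t

Itô's formula for f(B_t) gives d f(B_t) = f'(B_t) dB_t + (1/2) f''(B_t) dt. Compute derivatives of f(x) = x^7/5:
  f'(x)  = 7*x^6/5
  f''(x) = 42*x^5/5
Substitute x = B_t and multiply the f'' term by 1/2:
  drift     = (1/2) * (42*x^5/5) evaluated at B_t = 21*B_t^5/5
  diffusion = (7*x^6/5) evaluated at B_t = 7*B_t^6/5
Therefore d(B_t^7/5) = (21*B_t^5/5) dt + (7*B_t^6/5) dB_t.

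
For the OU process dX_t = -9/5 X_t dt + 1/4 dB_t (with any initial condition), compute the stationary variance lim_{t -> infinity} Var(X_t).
lim Var(X_t) = 5/288

The OU SDE dX = -theta X dt + sigma dB admits the integrating factor exp(theta t): d(exp(theta t) X_t) = sigma exp(theta t) dB_t. Integrating from 0 to t gives X_t = x_0 * exp(-theta t) + sigma * int_0^t exp(-theta (t-s)) dB_s for any initial x_0. The Itô integral has variance (by the Itô isometry) sigma^2 * int_0^t exp(-2 theta (t - s)) ds = sigma^2 * (1 - exp(-2 theta t)) / (2 theta), independent of x_0.
With theta = 9/5, sigma = 1/4:
  Var(X_t) = (1/4)^2 * (1 - exp(-2*9/5 t)) / (2 * 9/5) = 5/288 - 5*exp(-18*t/5)/288.
As t -> infinity, exp(-2*9/5 t) -> 0, so the stationary variance is sigma^2 / (2 theta) = 5/288.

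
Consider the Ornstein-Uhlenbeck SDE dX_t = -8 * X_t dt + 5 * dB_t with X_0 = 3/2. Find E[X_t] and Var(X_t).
E[X_t] = 3*exp(-8*t)/2; Var(X_t) = 25/16 - 25*exp(-16*t)/16

The OU SDE dX = -theta X dt + sigma dB admits the integrating factor exp(theta t): d(exp(theta t) X_t) = sigma exp(theta t) dB_t. Integrating from 0 to t:
  X_t = x_0 * exp(-theta t) + sigma * int_0^t exp(-theta (t-s)) dB_s.
The Itô integral has mean 0 and (by the Itô isometry) variance sigma^2 * int_0^t exp(-2 theta (t - s)) ds = sigma^2 * (1 - exp(-2 theta t)) / (2 theta).
With theta = 8, sigma = 5, x_0 = 3/2:
  E[X_t] = 3/2 * exp(-8 t) = 3*exp(-8*t)/2
  Var(X_t) = (5)^2 * (1 - exp(-2*8 t)) / (2 * 8) = 25/16 - 25*exp(-16*t)/16.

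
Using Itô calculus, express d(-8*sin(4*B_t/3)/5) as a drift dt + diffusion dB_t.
d(-8*sin(4*B_t/3)/5) = (64*sin(4*B_t/3)/45) dt + (-32*cos(4*B_t/3)/15) dB_t

Itô's formula for f(B_t) gives d f(B_t) = f'(B_t) dB_t + (1/2) f''(B_t) dt. Compute derivatives of f(x) = -8*sin(4*x/3)/5:
  f'(x)  = -32*cos(4*x/3)/15
  f''(x) = 128*sin(4*x/3)/45
Substitute x = B_t and multiply the f'' term by 1/2:
  drift     = (1/2) * (128*sin(4*x/3)/45) evaluated at B_t = 64*sin(4*B_t/3)/45
  diffusion = (-32*cos(4*x/3)/15) evaluated at B_t = -32*cos(4*B_t/3)/15
Therefore d(-8*sin(4*B_t/3)/5) = (64*sin(4*B_t/3)/45) dt + (-32*cos(4*B_t/3)/15) dB_t.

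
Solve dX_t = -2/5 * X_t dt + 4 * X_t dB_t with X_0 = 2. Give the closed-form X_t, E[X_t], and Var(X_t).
X_t = 2 * exp((-42/5) t + (4) B_t); E[X_t] = 2*exp(-2*t/5); Var(X_t) = (4*exp(16*t) - 4)*exp(-4*t/5)

For GBM dX = mu X dt + sigma X dB with X_0 = x_0, apply Itô to Y = log X: dY = (mu - sigma^2/2) dt + sigma dB, so Y_t = log(x_0) + (mu - sigma^2/2) t + sigma B_t and hence X_t = x_0 * exp((mu - sigma^2/2) t + sigma B_t).
With mu = -2/5, sigma = 4, x_0 = 2, this gives:
  X_t = 2 * exp((-42/5) * t + (4) * B_t).
Since sigma*B_t ~ Normal(0, sigma^2 t), E[exp(sigma*B_t)] = exp(sigma^2 t / 2); so E[X_t] = x_0 * exp((mu - sigma^2/2) t) * exp(sigma^2 t / 2) = x_0 * exp(mu t) = 2*exp(-2*t/5).
Var(X_t) = E[X_t^2] - (E[X_t])^2 = x_0^2 * exp(2 mu t) * (exp(sigma^2 t) - 1) = (4*exp(16*t) - 4)*exp(-4*t/5).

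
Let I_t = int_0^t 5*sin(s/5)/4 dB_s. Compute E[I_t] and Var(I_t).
E[I_t] = 0; Var(I_t) = 25*t/32 - 125*sin(2*t/5)/64

The Itô integral of a deterministic integrand f(s) has mean 0 because each increment f(s) * (B_{s+ds} - B_s) has mean 0. By the Itô isometry:
  Var( int_0^t f(s) dB_s ) = E[ (int_0^t f(s) dB_s)^2 ] = int_0^t f(s)^2 ds.
Here f(s) = 5*sin(s/5)/4, so f(s)^2 = 25*sin(s/5)^2/16. Integrate:
  int_0^t (25*sin(s/5)^2/16) ds = 25*t/32 - 125*sin(2*t/5)/64.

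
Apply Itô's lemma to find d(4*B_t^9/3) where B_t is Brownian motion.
d(4*B_t^9/3) = (48*B_t^7) dt + (12*B_t^8) dB_t

Itô's formula for f(B_t) gives d f(B_t) = f'(B_t) dB_t + (1/2) f''(B_t) dt. Compute derivatives of f(x) = 4*x^9/3:
  f'(x)  = 12*x^8
  f''(x) = 96*x^7
Substitute x = B_t and multiply the f'' term by 1/2:
  drift     = (1/2) * (96*x^7) evaluated at B_t = 48*B_t^7
  diffusion = (12*x^8) evaluated at B_t = 12*B_t^8
Therefore d(4*B_t^9/3) = (48*B_t^7) dt + (12*B_t^8) dB_t.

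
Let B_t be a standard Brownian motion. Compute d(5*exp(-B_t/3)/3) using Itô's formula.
d(5*exp(-B_t/3)/3) = (5*exp(-B_t/3)/54) dt + (-5*exp(-B_t/3)/9) dB_t

Itô's formula for f(B_t) gives d f(B_t) = f'(B_t) dB_t + (1/2) f''(B_t) dt. Compute derivatives of f(x) = 5*exp(-x/3)/3:
  f'(x)  = -5*exp(-x/3)/9
  f''(x) = 5*exp(-x/3)/27
Substitute x = B_t and multiply the f'' term by 1/2:
  drift     = (1/2) * (5*exp(-x/3)/27) evaluated at B_t = 5*exp(-B_t/3)/54
  diffusion = (-5*exp(-x/3)/9) evaluated at B_t = -5*exp(-B_t/3)/9
Therefore d(5*exp(-B_t/3)/3) = (5*exp(-B_t/3)/54) dt + (-5*exp(-B_t/3)/9) dB_t.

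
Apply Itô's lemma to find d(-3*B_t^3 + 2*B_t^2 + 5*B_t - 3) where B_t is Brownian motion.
d(-3*B_t^3 + 2*B_t^2 + 5*B_t - 3) = (2 - 9*B_t) dt + (-9*B_t^2 + 4*B_t + 5) dB_t

Itô's formula for f(B_t) gives d f(B_t) = f'(B_t) dB_t + (1/2) f''(B_t) dt. Compute derivatives of f(x) = -3*x^3 + 2*x^2 + 5*x - 3:
  f'(x)  = -9*x^2 + 4*x + 5
  f''(x) = 4 - 18*x
Substitute x = B_t and multiply the f'' term by 1/2:
  drift     = (1/2) * (4 - 18*x) evaluated at B_t = 2 - 9*B_t
  diffusion = (-9*x^2 + 4*x + 5) evaluated at B_t = -9*B_t^2 + 4*B_t + 5
Therefore d(-3*B_t^3 + 2*B_t^2 + 5*B_t - 3) = (2 - 9*B_t) dt + (-9*B_t^2 + 4*B_t + 5) dB_t.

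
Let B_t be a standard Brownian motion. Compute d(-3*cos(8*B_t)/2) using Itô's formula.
d(-3*cos(8*B_t)/2) = (48*cos(8*B_t)) dt + (12*sin(8*B_t)) dB_t

Itô's formula for f(B_t) gives d f(B_t) = f'(B_t) dB_t + (1/2) f''(B_t) dt. Compute derivatives of f(x) = -3*cos(8*x)/2:
  f'(x)  = 12*sin(8*x)
  f''(x) = 96*cos(8*x)
Substitute x = B_t and multiply the f'' term by 1/2:
  drift     = (1/2) * (96*cos(8*x)) evaluated at B_t = 48*cos(8*B_t)
  diffusion = (12*sin(8*x)) evaluated at B_t = 12*sin(8*B_t)
Therefore d(-3*cos(8*B_t)/2) = (48*cos(8*B_t)) dt + (12*sin(8*B_t)) dB_t.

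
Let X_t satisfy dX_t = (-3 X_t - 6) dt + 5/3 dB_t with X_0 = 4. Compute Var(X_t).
Var(X_t) = 25/54 - 25*exp(-6*t)/54

The variance V(t) = Var(X_t) satisfies V'(t) = 2 a V(t) + c^2 with V(0) = 0 (drift coefficient is linear in X, diffusion is constant). With a = -3, c = 5/3, the solution is
  V(t) = (c^2 / (2 a)) * (exp(2 a t) - 1)
       = ((5/3)^2 / (2*(-3))) * (exp((-6) t) - 1)
       = 25/54 - 25*exp(-6*t)/54.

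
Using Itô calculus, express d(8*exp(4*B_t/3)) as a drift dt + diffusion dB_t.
d(8*exp(4*B_t/3)) = (64*exp(4*B_t/3)/9) dt + (32*exp(4*B_t/3)/3) dB_t

Itô's formula for f(B_t) gives d f(B_t) = f'(B_t) dB_t + (1/2) f''(B_t) dt. Compute derivatives of f(x) = 8*exp(4*x/3):
  f'(x)  = 32*exp(4*x/3)/3
  f''(x) = 128*exp(4*x/3)/9
Substitute x = B_t and multiply the f'' term by 1/2:
  drift     = (1/2) * (128*exp(4*x/3)/9) evaluated at B_t = 64*exp(4*B_t/3)/9
  diffusion = (32*exp(4*x/3)/3) evaluated at B_t = 32*exp(4*B_t/3)/3
Therefore d(8*exp(4*B_t/3)) = (64*exp(4*B_t/3)/9) dt + (32*exp(4*B_t/3)/3) dB_t.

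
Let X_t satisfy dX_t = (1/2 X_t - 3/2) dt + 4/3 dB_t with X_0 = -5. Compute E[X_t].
E[X_t] = 3 - 8*exp(t/2)

Taking expectations and using E[dB_t] = 0, the mean m(t) = E[X_t] satisfies the ODE m'(t) = a m(t) + b with m(0) = x_0. With a = 1/2, b = -3/2, x_0 = -5, the solution is
  m(t) = x_0 * exp(a t) + (b/a) * (exp(a t) - 1)
       = (-5) * exp((1/2) t) + ((-3/2)/(1/2)) * (exp((1/2) t) - 1)
       = 3 - 8*exp(t/2).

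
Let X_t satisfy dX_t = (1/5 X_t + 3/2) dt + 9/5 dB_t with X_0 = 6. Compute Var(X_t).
Var(X_t) = 81*exp(2*t/5)/10 - 81/10

The variance V(t) = Var(X_t) satisfies V'(t) = 2 a V(t) + c^2 with V(0) = 0 (drift coefficient is linear in X, diffusion is constant). With a = 1/5, c = 9/5, the solution is
  V(t) = (c^2 / (2 a)) * (exp(2 a t) - 1)
       = ((9/5)^2 / (2*(1/5))) * (exp((2/5) t) - 1)
       = 81*exp(2*t/5)/10 - 81/10.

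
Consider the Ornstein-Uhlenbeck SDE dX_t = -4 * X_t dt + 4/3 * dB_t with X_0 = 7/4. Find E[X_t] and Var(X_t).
E[X_t] = 7*exp(-4*t)/4; Var(X_t) = 2/9 - 2*exp(-8*t)/9

The OU SDE dX = -theta X dt + sigma dB admits the integrating factor exp(theta t): d(exp(theta t) X_t) = sigma exp(theta t) dB_t. Integrating from 0 to t:
  X_t = x_0 * exp(-theta t) + sigma * int_0^t exp(-theta (t-s)) dB_s.
The Itô integral has mean 0 and (by the Itô isometry) variance sigma^2 * int_0^t exp(-2 theta (t - s)) ds = sigma^2 * (1 - exp(-2 theta t)) / (2 theta).
With theta = 4, sigma = 4/3, x_0 = 7/4:
  E[X_t] = 7/4 * exp(-4 t) = 7*exp(-4*t)/4
  Var(X_t) = (4/3)^2 * (1 - exp(-2*4 t)) / (2 * 4) = 2/9 - 2*exp(-8*t)/9.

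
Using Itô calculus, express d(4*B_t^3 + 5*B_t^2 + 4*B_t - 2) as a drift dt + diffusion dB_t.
d(4*B_t^3 + 5*B_t^2 + 4*B_t - 2) = (12*B_t + 5) dt + (12*B_t^2 + 10*B_t + 4) dB_t

Itô's formula for f(B_t) gives d f(B_t) = f'(B_t) dB_t + (1/2) f''(B_t) dt. Compute derivatives of f(x) = 4*x^3 + 5*x^2 + 4*x - 2:
  f'(x)  = 12*x^2 + 10*x + 4
  f''(x) = 24*x + 10
Substitute x = B_t and multiply the f'' term by 1/2:
  drift     = (1/2) * (24*x + 10) evaluated at B_t = 12*B_t + 5
  diffusion = (12*x^2 + 10*x + 4) evaluated at B_t = 12*B_t^2 + 10*B_t + 4
Therefore d(4*B_t^3 + 5*B_t^2 + 4*B_t - 2) = (12*B_t + 5) dt + (12*B_t^2 + 10*B_t + 4) dB_t.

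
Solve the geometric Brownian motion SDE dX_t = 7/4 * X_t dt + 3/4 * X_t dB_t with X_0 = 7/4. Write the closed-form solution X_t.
X_t = 7/4 * exp((47/32) * t + (3/4) * B_t)

For GBM dX = mu X dt + sigma X dB with X_0 = x_0, apply Itô to Y = log X: dY = (mu - sigma^2/2) dt + sigma dB, so Y_t = log(x_0) + (mu - sigma^2/2) t + sigma B_t and hence X_t = x_0 * exp((mu - sigma^2/2) t + sigma B_t).
With mu = 7/4, sigma = 3/4, x_0 = 7/4, this gives:
  X_t = 7/4 * exp((47/32) * t + (3/4) * B_t).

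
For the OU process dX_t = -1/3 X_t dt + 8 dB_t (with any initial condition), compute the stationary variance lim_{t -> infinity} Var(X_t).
lim Var(X_t) = 96

The OU SDE dX = -theta X dt + sigma dB admits the integrating factor exp(theta t): d(exp(theta t) X_t) = sigma exp(theta t) dB_t. Integrating from 0 to t gives X_t = x_0 * exp(-theta t) + sigma * int_0^t exp(-theta (t-s)) dB_s for any initial x_0. The Itô integral has variance (by the Itô isometry) sigma^2 * int_0^t exp(-2 theta (t - s)) ds = sigma^2 * (1 - exp(-2 theta t)) / (2 theta), independent of x_0.
With theta = 1/3, sigma = 8:
  Var(X_t) = (8)^2 * (1 - exp(-2*1/3 t)) / (2 * 1/3) = 96 - 96*exp(-2*t/3).
As t -> infinity, exp(-2*1/3 t) -> 0, so the stationary variance is sigma^2 / (2 theta) = 96.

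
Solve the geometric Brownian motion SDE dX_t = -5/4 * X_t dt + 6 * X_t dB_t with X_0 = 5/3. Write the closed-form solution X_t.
X_t = 5/3 * exp((-77/4) * t + (6) * B_t)

For GBM dX = mu X dt + sigma X dB with X_0 = x_0, apply Itô to Y = log X: dY = (mu - sigma^2/2) dt + sigma dB, so Y_t = log(x_0) + (mu - sigma^2/2) t + sigma B_t and hence X_t = x_0 * exp((mu - sigma^2/2) t + sigma B_t).
With mu = -5/4, sigma = 6, x_0 = 5/3, this gives:
  X_t = 5/3 * exp((-77/4) * t + (6) * B_t).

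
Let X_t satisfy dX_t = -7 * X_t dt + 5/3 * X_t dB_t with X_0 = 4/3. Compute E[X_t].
E[X_t] = 4*exp(-7*t)/3

For GBM dX = mu X dt + sigma X dB with X_0 = x_0, apply Itô to Y = log X: dY = (mu - sigma^2/2) dt + sigma dB, so Y_t = log(x_0) + (mu - sigma^2/2) t + sigma B_t and hence X_t = x_0 * exp((mu - sigma^2/2) t + sigma B_t).
With mu = -7, sigma = 5/3, x_0 = 4/3, this gives:
  X_t = 4/3 * exp((-151/18) * t + (5/3) * B_t).
Since sigma*B_t ~ Normal(0, sigma^2 t), E[exp(sigma*B_t)] = exp(sigma^2 t / 2); so E[X_t] = x_0 * exp((mu - sigma^2/2) t) * exp(sigma^2 t / 2) = x_0 * exp(mu t) = 4*exp(-7*t)/3.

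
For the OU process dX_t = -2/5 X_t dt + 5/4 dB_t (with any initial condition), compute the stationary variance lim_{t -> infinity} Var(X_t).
lim Var(X_t) = 125/64

The OU SDE dX = -theta X dt + sigma dB admits the integrating factor exp(theta t): d(exp(theta t) X_t) = sigma exp(theta t) dB_t. Integrating from 0 to t gives X_t = x_0 * exp(-theta t) + sigma * int_0^t exp(-theta (t-s)) dB_s for any initial x_0. The Itô integral has variance (by the Itô isometry) sigma^2 * int_0^t exp(-2 theta (t - s)) ds = sigma^2 * (1 - exp(-2 theta t)) / (2 theta), independent of x_0.
With theta = 2/5, sigma = 5/4:
  Var(X_t) = (5/4)^2 * (1 - exp(-2*2/5 t)) / (2 * 2/5) = 125/64 - 125*exp(-4*t/5)/64.
As t -> infinity, exp(-2*2/5 t) -> 0, so the stationary variance is sigma^2 / (2 theta) = 125/64.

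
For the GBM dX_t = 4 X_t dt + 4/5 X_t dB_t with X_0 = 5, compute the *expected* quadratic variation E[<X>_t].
E[<X>_t] = 50*exp(216*t/25)/27 - 50/27

<X>_t = int_0^t ((4/5) * X_s)^2 ds. Taking expectation inside the integral: E[<X>_t] = (4/5)^2 * int_0^t E[X_s^2] ds. For GBM, E[X_s^2] = x_0^2 * exp((2 mu + sigma^2) s). Integrating:
  E[<X>_t] = (4/5)^2 * 5^2 * (exp((2*4 + (4/5)^2) t) - 1) / (2*4 + (4/5)^2)
           = (4/5)^2 * 5^2 * (exp((216/25) t) - 1) / (216/25) = 50*exp(216*t/25)/27 - 50/27.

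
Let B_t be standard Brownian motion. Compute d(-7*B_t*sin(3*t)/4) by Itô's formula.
d(-7*B_t*sin(3*t)/4) = (-21*B_t*cos(3*t)/4) dt + (-7*sin(3*t)/4) dB_t

Itô's formula for f(t, x): d f(t, B_t) = (f_t + (1/2) f_xx) dt + f_x dB_t. Compute partials of f(t, x) = -7*x*sin(3*t)/4:
  f_t(t,x)  = -21*x*cos(3*t)/4
  f_x(t,x)  = -7*sin(3*t)/4
  f_xx(t,x) = 0
Assemble drift = f_t + (1/2) f_xx = -21*x*cos(3*t)/4 and diffusion = f_x = -7*sin(3*t)/4. Substituting x = B_t:
  d(-7*B_t*sin(3*t)/4) = (-21*B_t*cos(3*t)/4) dt + (-7*sin(3*t)/4) dB_t.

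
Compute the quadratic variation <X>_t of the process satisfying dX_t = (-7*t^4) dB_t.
<X>_t = 49*t^9/9

For an Itô process dX_t = a(t) dt + b(t) dB_t, the quadratic variation is <X>_t = int_0^t b(s)^2 ds (the drift term does not contribute). Here b(s) = -7*s^4, so
  b(s)^2 = 49*s^8.
Integrating from 0 to t:
  <X>_t = int_0^t (49*s^8) ds = 49*t^9/9.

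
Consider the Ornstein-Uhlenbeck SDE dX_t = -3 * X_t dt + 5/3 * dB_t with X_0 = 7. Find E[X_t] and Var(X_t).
E[X_t] = 7*exp(-3*t); Var(X_t) = 25/54 - 25*exp(-6*t)/54

The OU SDE dX = -theta X dt + sigma dB admits the integrating factor exp(theta t): d(exp(theta t) X_t) = sigma exp(theta t) dB_t. Integrating from 0 to t:
  X_t = x_0 * exp(-theta t) + sigma * int_0^t exp(-theta (t-s)) dB_s.
The Itô integral has mean 0 and (by the Itô isometry) variance sigma^2 * int_0^t exp(-2 theta (t - s)) ds = sigma^2 * (1 - exp(-2 theta t)) / (2 theta).
With theta = 3, sigma = 5/3, x_0 = 7:
  E[X_t] = 7 * exp(-3 t) = 7*exp(-3*t)
  Var(X_t) = (5/3)^2 * (1 - exp(-2*3 t)) / (2 * 3) = 25/54 - 25*exp(-6*t)/54.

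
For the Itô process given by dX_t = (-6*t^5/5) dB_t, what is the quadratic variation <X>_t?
<X>_t = 36*t^11/275

For an Itô process dX_t = a(t) dt + b(t) dB_t, the quadratic variation is <X>_t = int_0^t b(s)^2 ds (the drift term does not contribute). Here b(s) = -6*s^5/5, so
  b(s)^2 = 36*s^10/25.
Integrating from 0 to t:
  <X>_t = int_0^t (36*s^10/25) ds = 36*t^11/275.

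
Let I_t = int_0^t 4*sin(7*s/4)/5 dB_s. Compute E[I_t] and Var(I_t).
E[I_t] = 0; Var(I_t) = 8*t/25 - 16*sin(7*t/2)/175

The Itô integral of a deterministic integrand f(s) has mean 0 because each increment f(s) * (B_{s+ds} - B_s) has mean 0. By the Itô isometry:
  Var( int_0^t f(s) dB_s ) = E[ (int_0^t f(s) dB_s)^2 ] = int_0^t f(s)^2 ds.
Here f(s) = 4*sin(7*s/4)/5, so f(s)^2 = 16*sin(7*s/4)^2/25. Integrate:
  int_0^t (16*sin(7*s/4)^2/25) ds = 8*t/25 - 16*sin(7*t/2)/175.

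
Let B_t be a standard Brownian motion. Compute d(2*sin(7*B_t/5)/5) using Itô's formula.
d(2*sin(7*B_t/5)/5) = (-49*sin(7*B_t/5)/125) dt + (14*cos(7*B_t/5)/25) dB_t

Itô's formula for f(B_t) gives d f(B_t) = f'(B_t) dB_t + (1/2) f''(B_t) dt. Compute derivatives of f(x) = 2*sin(7*x/5)/5:
  f'(x)  = 14*cos(7*x/5)/25
  f''(x) = -98*sin(7*x/5)/125
Substitute x = B_t and multiply the f'' term by 1/2:
  drift     = (1/2) * (-98*sin(7*x/5)/125) evaluated at B_t = -49*sin(7*B_t/5)/125
  diffusion = (14*cos(7*x/5)/25) evaluated at B_t = 14*cos(7*B_t/5)/25
Therefore d(2*sin(7*B_t/5)/5) = (-49*sin(7*B_t/5)/125) dt + (14*cos(7*B_t/5)/25) dB_t.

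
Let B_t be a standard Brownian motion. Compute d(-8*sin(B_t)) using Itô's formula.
d(-8*sin(B_t)) = (4*sin(B_t)) dt + (-8*cos(B_t)) dB_t

Itô's formula for f(B_t) gives d f(B_t) = f'(B_t) dB_t + (1/2) f''(B_t) dt. Compute derivatives of f(x) = -8*sin(x):
  f'(x)  = -8*cos(x)
  f''(x) = 8*sin(x)
Substitute x = B_t and multiply the f'' term by 1/2:
  drift     = (1/2) * (8*sin(x)) evaluated at B_t = 4*sin(B_t)
  diffusion = (-8*cos(x)) evaluated at B_t = -8*cos(B_t)
Therefore d(-8*sin(B_t)) = (4*sin(B_t)) dt + (-8*cos(B_t)) dB_t.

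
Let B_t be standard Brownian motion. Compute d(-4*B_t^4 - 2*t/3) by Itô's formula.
d(-4*B_t^4 - 2*t/3) = (-24*B_t^2 - 2/3) dt + (-16*B_t^3) dB_t

Itô's formula for f(t, x): d f(t, B_t) = (f_t + (1/2) f_xx) dt + f_x dB_t. Compute partials of f(t, x) = -2*t/3 - 4*x^4:
  f_t(t,x)  = -2/3
  f_x(t,x)  = -16*x^3
  f_xx(t,x) = -48*x^2
Assemble drift = f_t + (1/2) f_xx = -24*x^2 - 2/3 and diffusion = f_x = -16*x^3. Substituting x = B_t:
  d(-4*B_t^4 - 2*t/3) = (-24*B_t^2 - 2/3) dt + (-16*B_t^3) dB_t.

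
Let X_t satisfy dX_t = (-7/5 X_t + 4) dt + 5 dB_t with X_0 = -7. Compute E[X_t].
E[X_t] = 20/7 - 69*exp(-7*t/5)/7

Taking expectations and using E[dB_t] = 0, the mean m(t) = E[X_t] satisfies the ODE m'(t) = a m(t) + b with m(0) = x_0. With a = -7/5, b = 4, x_0 = -7, the solution is
  m(t) = x_0 * exp(a t) + (b/a) * (exp(a t) - 1)
       = (-7) * exp((-7/5) t) + (4/(-7/5)) * (exp((-7/5) t) - 1)
       = 20/7 - 69*exp(-7*t/5)/7.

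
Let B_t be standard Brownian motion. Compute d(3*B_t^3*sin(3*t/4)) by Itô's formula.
d(3*B_t^3*sin(3*t/4)) = (9*B_t*(B_t^2*cos(3*t/4) + 4*sin(3*t/4))/4) dt + (9*B_t^2*sin(3*t/4)) dB_t

Itô's formula for f(t, x): d f(t, B_t) = (f_t + (1/2) f_xx) dt + f_x dB_t. Compute partials of f(t, x) = 3*x^3*sin(3*t/4):
  f_t(t,x)  = 9*x^3*cos(3*t/4)/4
  f_x(t,x)  = 9*x^2*sin(3*t/4)
  f_xx(t,x) = 18*x*sin(3*t/4)
Assemble drift = f_t + (1/2) f_xx = 9*x*(x^2*cos(3*t/4) + 4*sin(3*t/4))/4 and diffusion = f_x = 9*x^2*sin(3*t/4). Substituting x = B_t:
  d(3*B_t^3*sin(3*t/4)) = (9*B_t*(B_t^2*cos(3*t/4) + 4*sin(3*t/4))/4) dt + (9*B_t^2*sin(3*t/4)) dB_t.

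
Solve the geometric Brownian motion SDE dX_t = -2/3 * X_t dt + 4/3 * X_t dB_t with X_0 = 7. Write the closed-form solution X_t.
X_t = 7 * exp((-14/9) * t + (4/3) * B_t)

For GBM dX = mu X dt + sigma X dB with X_0 = x_0, apply Itô to Y = log X: dY = (mu - sigma^2/2) dt + sigma dB, so Y_t = log(x_0) + (mu - sigma^2/2) t + sigma B_t and hence X_t = x_0 * exp((mu - sigma^2/2) t + sigma B_t).
With mu = -2/3, sigma = 4/3, x_0 = 7, this gives:
  X_t = 7 * exp((-14/9) * t + (4/3) * B_t).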